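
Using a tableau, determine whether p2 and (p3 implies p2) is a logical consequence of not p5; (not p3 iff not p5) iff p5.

Initial set: {not p5; ((not p3 iff not p5) iff p5); not (p2 and (p3 implies p2))}.
((not p3 iff not p5) iff p5): β-rule — branch into (not p3 iff not p5), p5  //  not (not p3 iff not p5), not p5.
  branch 1 (add (not p3 iff not p5), p5):
    × closes — contains both p5 and not p5.
  branch 2 (add not (not p3 iff not p5), not p5):
    not (p2 and (p3 implies p2)): β-rule — branch into not p2  //  not (p3 implies p2).
      branch 2.1 (add not p2):
        not (not p3 iff not p5): β-rule — branch into not p3, not not p5  //  not not p3, not p5.
          branch 2.1.1 (add not p3, not not p5):
            × closes — contains both p5 and not p5.
          branch 2.1.2 (add not not p3, not p5):
            ○ open, literals {p2=0, p3=1, p5=0}.
      branch 2.2 (add not (p3 implies p2)):
        not (p3 implies p2): α-rule — add p3, not p2.
        not (not p3 iff not p5): β-rule — branch into not p3, not not p5  //  not not p3, not p5.
          branch 2.2.1 (add not p3, not not p5):
            × closes — contains both p3 and not p3.
          branch 2.2.2 (add not not p3, not p5):
            ○ open, literals {p2=0, p3=1, p5=0}.
3 branches closed, 2 open.
An open branch gives a countermodel: p2=0, p3=1, p5=0 (unmentioned atoms arbitrary); the premises hold there but the conclusion fails.

No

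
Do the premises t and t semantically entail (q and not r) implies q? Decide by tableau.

Yes

Initial set: {(t and t); not ((q and not r) implies q)}.
(t and t): α-rule — add t, t.
not ((q and not r) implies q): α-rule — add (q and not r), not q.
(q and not r): α-rule — add q, not r.
× closes — contains both q and not q.
All 1 branch closes.
Every branch closed, so the premises entail the conclusion.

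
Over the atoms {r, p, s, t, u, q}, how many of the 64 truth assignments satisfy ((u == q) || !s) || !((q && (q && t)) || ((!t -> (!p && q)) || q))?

Initial set: {(((u == q) || !s) || !((q && (q && t)) || ((!t -> (!p && q)) || q)))}.
(((u == q) || !s) || !((q && (q && t)) || ((!t -> (!p && q)) || q))): β-rule — branch into ((u == q) || !s)  //  !((q && (q && t)) || ((!t -> (!p && q)) || q)).
  branch 1 (add ((u == q) || !s)):
    ((u == q) || !s): β-rule — branch into (u == q)  //  !s.
      branch 1.1 (add (u == q)):
        (u == q): β-rule — branch into u, q  //  !u, !q.
          branch 1.1.1 (add u, q):
            ○ open, literals {q=1, u=1}.
          branch 1.1.2 (add !u, !q):
            ○ open, literals {q=0, u=0}.
      branch 1.2 (add !s):
        ○ open, literals {s=0}.
  branch 2 (add !((q && (q && t)) || ((!t -> (!p && q)) || q))):
    !((q && (q && t)) || ((!t -> (!p && q)) || q)): α-rule — add !(q && (q && t)), !((!t -> (!p && q)) || q).
    !((!t -> (!p && q)) || q): α-rule — add !(!t -> (!p && q)), !q.
    !(!t -> (!p && q)): α-rule — add !t, !(!p && q).
    !(q && (q && t)): β-rule — branch into !q  //  !(q && t).
      branch 2.1 (add !q):
        !(!p && q): β-rule — branch into !!p  //  !q.
          branch 2.1.1 (add !!p):
            ○ open, literals {p=1, q=0, t=0}.
          branch 2.1.2 (add !q):
            ○ open, literals {q=0, t=0}.
      branch 2.2 (add !(q && t)):
        !(!p && q): β-rule — branch into !!p  //  !q.
          branch 2.2.1 (add !!p):
            !(q && t): β-rule — branch into !q  //  !t.
              branch 2.2.1.1 (add !q):
                ○ open, literals {p=1, q=0, t=0}.
              branch 2.2.1.2 (add !t):
                ○ open, literals {p=1, q=0, t=0}.
          branch 2.2.2 (add !q):
            !(q && t): β-rule — branch into !q  //  !t.
              branch 2.2.2.1 (add !q):
                ○ open, literals {q=0, t=0}.
              branch 2.2.2.2 (add !t):
                ○ open, literals {q=0, t=0}.
0 branches closed, 9 open.
Each open branch fixes some atoms; the unmentioned ones are free. Counting distinct full assignments: branch {q=1, u=1} (r, p, s, t) contributes 16 new; branch {q=0, u=0} (r, p, s, t) contributes 16 new; branch {s=0} (r, p, t, u, q) contributes 16 new; branch {p=1, q=0, t=0} (r, s, u) contributes 2 new; branch {q=0, t=0} (r, p, s, u) contributes 2 new; branch {p=1, q=0, t=0} (r, s, u) contributes 0 new; branch {p=1, q=0, t=0} (r, s, u) contributes 0 new; branch {q=0, t=0} (r, p, s, u) contributes 0 new; branch {q=0, t=0} (r, p, s, u) contributes 0 new. Total: 52.

52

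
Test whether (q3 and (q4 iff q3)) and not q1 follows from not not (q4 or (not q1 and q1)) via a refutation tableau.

Initial set: {T not not (q4 or (not q1 and q1)); F ((q3 and (q4 iff q3)) and not q1)}.
T not not (q4 or (not q1 and q1)): drop double negation, giving T (q4 or (not q1 and q1)).
F ((q3 and (q4 iff q3)) and not q1): β-rule — branch into F (q3 and (q4 iff q3))  //  F not q1.
  branch 1 (add F (q3 and (q4 iff q3))):
    T (q4 or (not q1 and q1)): β-rule — branch into T q4  //  T (not q1 and q1).
      branch 1.1 (add T q4):
        F (q3 and (q4 iff q3)): β-rule — branch into F q3  //  F (q4 iff q3).
          branch 1.1.1 (add F q3):
            ○ open, literals {q3=0, q4=1}.
          branch 1.1.2 (add F (q4 iff q3)):
            F (q4 iff q3): β-rule — branch into T q4, F q3  //  F q4, T q3.
              branch 1.1.2.1 (add T q4, F q3):
                ○ open, literals {q3=0, q4=1}.
              branch 1.1.2.2 (add F q4, T q3):
                × closes — contains both q4 and not q4.
      branch 1.2 (add T (not q1 and q1)):
        T (not q1 and q1): α-rule — add T not q1, T q1.
        × closes — contains both q1 and not q1.
  branch 2 (add F not q1):
    T (q4 or (not q1 and q1)): β-rule — branch into T q4  //  T (not q1 and q1).
      branch 2.1 (add T q4):
        ○ open, literals {q1=1, q4=1}.
      branch 2.2 (add T (not q1 and q1)):
        T (not q1 and q1): α-rule — add T not q1, T q1.
        × closes — contains both q1 and not q1.
3 branches closed, 3 open.
An open branch gives a countermodel: q3=0, q4=1 (unmentioned atoms arbitrary); the premises hold there but the conclusion fails.

No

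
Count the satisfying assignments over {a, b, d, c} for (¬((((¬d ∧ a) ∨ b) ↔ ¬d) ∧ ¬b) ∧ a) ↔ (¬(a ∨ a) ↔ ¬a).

4

Initial set: {((¬((((¬d ∧ a) ∨ b) ↔ ¬d) ∧ ¬b) ∧ a) ↔ (¬(a ∨ a) ↔ ¬a))}.
((¬((((¬d ∧ a) ∨ b) ↔ ¬d) ∧ ¬b) ∧ a) ↔ (¬(a ∨ a) ↔ ¬a)): β-rule — branch into (¬((((¬d ∧ a) ∨ b) ↔ ¬d) ∧ ¬b) ∧ a), (¬(a ∨ a) ↔ ¬a)  //  ¬(¬((((¬d ∧ a) ∨ b) ↔ ¬d) ∧ ¬b) ∧ a), ¬(¬(a ∨ a) ↔ ¬a).
  branch 1 (add (¬((((¬d ∧ a) ∨ b) ↔ ¬d) ∧ ¬b) ∧ a), (¬(a ∨ a) ↔ ¬a)):
    (¬((((¬d ∧ a) ∨ b) ↔ ¬d) ∧ ¬b) ∧ a): α-rule — add ¬((((¬d ∧ a) ∨ b) ↔ ¬d) ∧ ¬b), a.
    (¬(a ∨ a) ↔ ¬a): β-rule — branch into ¬(a ∨ a), ¬a  //  ¬¬(a ∨ a), ¬¬a.
      branch 1.1 (add ¬(a ∨ a), ¬a):
        × closes — contains both a and ¬a.
      branch 1.2 (add ¬¬(a ∨ a), ¬¬a):
        ¬((((¬d ∧ a) ∨ b) ↔ ¬d) ∧ ¬b): β-rule — branch into ¬(((¬d ∧ a) ∨ b) ↔ ¬d)  //  ¬¬b.
          branch 1.2.1 (add ¬(((¬d ∧ a) ∨ b) ↔ ¬d)):
            ¬¬(a ∨ a): β-rule — branch into a  //  a.
              branch 1.2.1.1 (add a):
                ¬(((¬d ∧ a) ∨ b) ↔ ¬d): β-rule — branch into ((¬d ∧ a) ∨ b), ¬¬d  //  ¬((¬d ∧ a) ∨ b), ¬d.
                  branch 1.2.1.1.1 (add ((¬d ∧ a) ∨ b), ¬¬d):
                    ((¬d ∧ a) ∨ b): β-rule — branch into (¬d ∧ a)  //  b.
                      branch 1.2.1.1.1.1 (add (¬d ∧ a)):
                        (¬d ∧ a): α-rule — add ¬d, a.
                        × closes — contains both d and ¬d.
                      branch 1.2.1.1.1.2 (add b):
                        ○ open, literals {a=1, b=1, d=1}.
                  branch 1.2.1.1.2 (add ¬((¬d ∧ a) ∨ b), ¬d):
                    ¬((¬d ∧ a) ∨ b): α-rule — add ¬(¬d ∧ a), ¬b.
                    ¬(¬d ∧ a): β-rule — branch into ¬¬d  //  ¬a.
                      branch 1.2.1.1.2.1 (add ¬¬d):
                        × closes — contains both d and ¬d.
                      branch 1.2.1.1.2.2 (add ¬a):
                        × closes — contains both a and ¬a.
              branch 1.2.1.2 (add a):
                ¬(((¬d ∧ a) ∨ b) ↔ ¬d): β-rule — branch into ((¬d ∧ a) ∨ b), ¬¬d  //  ¬((¬d ∧ a) ∨ b), ¬d.
                  branch 1.2.1.2.1 (add ((¬d ∧ a) ∨ b), ¬¬d):
                    ((¬d ∧ a) ∨ b): β-rule — branch into (¬d ∧ a)  //  b.
                      branch 1.2.1.2.1.1 (add (¬d ∧ a)):
                        (¬d ∧ a): α-rule — add ¬d, a.
                        × closes — contains both d and ¬d.
                      branch 1.2.1.2.1.2 (add b):
                        ○ open, literals {a=1, b=1, d=1}.
                  branch 1.2.1.2.2 (add ¬((¬d ∧ a) ∨ b), ¬d):
                    ¬((¬d ∧ a) ∨ b): α-rule — add ¬(¬d ∧ a), ¬b.
                    ¬(¬d ∧ a): β-rule — branch into ¬¬d  //  ¬a.
                      branch 1.2.1.2.2.1 (add ¬¬d):
                        × closes — contains both d and ¬d.
                      branch 1.2.1.2.2.2 (add ¬a):
                        × closes — contains both a and ¬a.
          branch 1.2.2 (add ¬¬b):
            ¬¬(a ∨ a): β-rule — branch into a  //  a.
              branch 1.2.2.1 (add a):
                ○ open, literals {a=1, b=1}.
              branch 1.2.2.2 (add a):
                ○ open, literals {a=1, b=1}.
  branch 2 (add ¬(¬((((¬d ∧ a) ∨ b) ↔ ¬d) ∧ ¬b) ∧ a), ¬(¬(a ∨ a) ↔ ¬a)):
    ¬(¬((((¬d ∧ a) ∨ b) ↔ ¬d) ∧ ¬b) ∧ a): β-rule — branch into ¬¬((((¬d ∧ a) ∨ b) ↔ ¬d) ∧ ¬b)  //  ¬a.
      branch 2.1 (add ¬¬((((¬d ∧ a) ∨ b) ↔ ¬d) ∧ ¬b)):
        ¬¬((((¬d ∧ a) ∨ b) ↔ ¬d) ∧ ¬b): α-rule — add (((¬d ∧ a) ∨ b) ↔ ¬d), ¬b.
        ¬(¬(a ∨ a) ↔ ¬a): β-rule — branch into ¬(a ∨ a), ¬¬a  //  ¬¬(a ∨ a), ¬a.
          branch 2.1.1 (add ¬(a ∨ a), ¬¬a):
            ¬(a ∨ a): α-rule — add ¬a, ¬a.
            × closes — contains both a and ¬a.
          branch 2.1.2 (add ¬¬(a ∨ a), ¬a):
            (((¬d ∧ a) ∨ b) ↔ ¬d): β-rule — branch into ((¬d ∧ a) ∨ b), ¬d  //  ¬((¬d ∧ a) ∨ b), ¬¬d.
              branch 2.1.2.1 (add ((¬d ∧ a) ∨ b), ¬d):
                ¬¬(a ∨ a): β-rule — branch into a  //  a.
                  branch 2.1.2.1.1 (add a):
                    × closes — contains both a and ¬a.
                  branch 2.1.2.1.2 (add a):
                    × closes — contains both a and ¬a.
              branch 2.1.2.2 (add ¬((¬d ∧ a) ∨ b), ¬¬d):
                ¬((¬d ∧ a) ∨ b): α-rule — add ¬(¬d ∧ a), ¬b.
                ¬¬(a ∨ a): β-rule — branch into a  //  a.
                  branch 2.1.2.2.1 (add a):
                    × closes — contains both a and ¬a.
                  branch 2.1.2.2.2 (add a):
                    × closes — contains both a and ¬a.
      branch 2.2 (add ¬a):
        ¬(¬(a ∨ a) ↔ ¬a): β-rule — branch into ¬(a ∨ a), ¬¬a  //  ¬¬(a ∨ a), ¬a.
          branch 2.2.1 (add ¬(a ∨ a), ¬¬a):
            × closes — contains both a and ¬a.
          branch 2.2.2 (add ¬¬(a ∨ a), ¬a):
            ¬¬(a ∨ a): β-rule — branch into a  //  a.
              branch 2.2.2.1 (add a):
                × closes — contains both a and ¬a.
              branch 2.2.2.2 (add a):
                × closes — contains both a and ¬a.
15 branches closed, 4 open.
Each open branch fixes some atoms; the unmentioned ones are free. Counting distinct full assignments: branch {a=1, b=1, d=1} (c) contributes 2 new; branch {a=1, b=1, d=1} (c) contributes 0 new; branch {a=1, b=1} (d, c) contributes 2 new; branch {a=1, b=1} (d, c) contributes 0 new. Total: 4.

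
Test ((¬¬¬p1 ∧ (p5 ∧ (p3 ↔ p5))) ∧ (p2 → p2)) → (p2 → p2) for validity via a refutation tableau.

Assume the negation and expand:
Initial set: {¬(((¬¬¬p1 ∧ (p5 ∧ (p3 ↔ p5))) ∧ (p2 → p2)) → (p2 → p2))}.
¬(((¬¬¬p1 ∧ (p5 ∧ (p3 ↔ p5))) ∧ (p2 → p2)) → (p2 → p2)): α-rule — add ((¬¬¬p1 ∧ (p5 ∧ (p3 ↔ p5))) ∧ (p2 → p2)), ¬(p2 → p2).
((¬¬¬p1 ∧ (p5 ∧ (p3 ↔ p5))) ∧ (p2 → p2)): α-rule — add (¬¬¬p1 ∧ (p5 ∧ (p3 ↔ p5))), (p2 → p2).
¬(p2 → p2): α-rule — add p2, ¬p2.
× closes — contains both p2 and ¬p2.
All 1 branch closes.
Every branch closed, so the negation is unsatisfiable and the formula is valid.

Valid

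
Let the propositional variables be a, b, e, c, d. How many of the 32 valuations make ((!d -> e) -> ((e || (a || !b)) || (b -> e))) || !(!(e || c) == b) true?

Initial set: {(((!d -> e) -> ((e || (a || !b)) || (b -> e))) || !(!(e || c) == b))}.
(((!d -> e) -> ((e || (a || !b)) || (b -> e))) || !(!(e || c) == b)): β-rule — branch into ((!d -> e) -> ((e || (a || !b)) || (b -> e)))  //  !(!(e || c) == b).
  branch 1 (add ((!d -> e) -> ((e || (a || !b)) || (b -> e)))):
    ((!d -> e) -> ((e || (a || !b)) || (b -> e))): β-rule — branch into !(!d -> e)  //  ((e || (a || !b)) || (b -> e)).
      branch 1.1 (add !(!d -> e)):
        !(!d -> e): α-rule — add !d, !e.
        ○ open, literals {d=0, e=0}.
      branch 1.2 (add ((e || (a || !b)) || (b -> e))):
        ((e || (a || !b)) || (b -> e)): β-rule — branch into (e || (a || !b))  //  (b -> e).
          branch 1.2.1 (add (e || (a || !b))):
            (e || (a || !b)): β-rule — branch into e  //  (a || !b).
              branch 1.2.1.1 (add e):
                ○ open, literals {e=1}.
              branch 1.2.1.2 (add (a || !b)):
                (a || !b): β-rule — branch into a  //  !b.
                  branch 1.2.1.2.1 (add a):
                    ○ open, literals {a=1}.
                  branch 1.2.1.2.2 (add !b):
                    ○ open, literals {b=0}.
          branch 1.2.2 (add (b -> e)):
            (b -> e): β-rule — branch into !b  //  e.
              branch 1.2.2.1 (add !b):
                ○ open, literals {b=0}.
              branch 1.2.2.2 (add e):
                ○ open, literals {e=1}.
  branch 2 (add !(!(e || c) == b)):
    !(!(e || c) == b): β-rule — branch into !(e || c), !b  //  !!(e || c), b.
      branch 2.1 (add !(e || c), !b):
        !(e || c): α-rule — add !e, !c.
        ○ open, literals {b=0, c=0, e=0}.
      branch 2.2 (add !!(e || c), b):
        !!(e || c): β-rule — branch into e  //  c.
          branch 2.2.1 (add e):
            ○ open, literals {b=1, e=1}.
          branch 2.2.2 (add c):
            ○ open, literals {b=1, c=1}.
0 branches closed, 9 open.
Each open branch fixes some atoms; the unmentioned ones are free. Counting distinct full assignments: branch {d=0, e=0} (a, b, c) contributes 8 new; branch {e=1} (a, b, c, d) contributes 16 new; branch {a=1} (b, e, c, d) contributes 4 new; branch {b=0} (a, e, c, d) contributes 2 new; branch {b=0} (a, e, c, d) contributes 0 new; branch {e=1} (a, b, c, d) contributes 0 new; branch {b=0, c=0, e=0} (a, d) contributes 0 new; branch {b=1, e=1} (a, c, d) contributes 0 new; branch {b=1, c=1} (a, e, d) contributes 1 new. Total: 31.

31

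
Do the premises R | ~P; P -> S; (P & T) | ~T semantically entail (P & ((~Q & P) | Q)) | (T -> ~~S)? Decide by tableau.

Initial set: {(R | ~P); (P -> S); ((P & T) | ~T); ~((P & ((~Q & P) | Q)) | (T -> ~~S))}.
~((P & ((~Q & P) | Q)) | (T -> ~~S)): α-rule — add ~(P & ((~Q & P) | Q)), ~(T -> ~~S).
~(T -> ~~S): α-rule — add T, ~~~S.
~~~S: drop double negation, giving ~S.
(R | ~P): β-rule — branch into R  //  ~P.
  branch 1 (add R):
    (P -> S): β-rule — branch into ~P  //  S.
      branch 1.1 (add ~P):
        ((P & T) | ~T): β-rule — branch into (P & T)  //  ~T.
          branch 1.1.1 (add (P & T)):
            (P & T): α-rule — add P, T.
            × closes — contains both P and ~P.
          branch 1.1.2 (add ~T):
            × closes — contains both T and ~T.
      branch 1.2 (add S):
        × closes — contains both S and ~S.
  branch 2 (add ~P):
    (P -> S): β-rule — branch into ~P  //  S.
      branch 2.1 (add ~P):
        ((P & T) | ~T): β-rule — branch into (P & T)  //  ~T.
          branch 2.1.1 (add (P & T)):
            (P & T): α-rule — add P, T.
            × closes — contains both P and ~P.
          branch 2.1.2 (add ~T):
            × closes — contains both T and ~T.
      branch 2.2 (add S):
        × closes — contains both S and ~S.
All 6 branches close.
Every branch closed, so the premises entail the conclusion.

Yes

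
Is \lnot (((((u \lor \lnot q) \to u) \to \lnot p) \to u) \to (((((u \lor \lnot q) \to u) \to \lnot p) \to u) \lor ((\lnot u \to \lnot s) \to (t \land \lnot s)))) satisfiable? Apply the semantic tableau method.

Initial set: {\lnot (((((u \lor \lnot q) \to u) \to \lnot p) \to u) \to (((((u \lor \lnot q) \to u) \to \lnot p) \to u) \lor ((\lnot u \to \lnot s) \to (t \land \lnot s))))}.
\lnot (((((u \lor \lnot q) \to u) \to \lnot p) \to u) \to (((((u \lor \lnot q) \to u) \to \lnot p) \to u) \lor ((\lnot u \to \lnot s) \to (t \land \lnot s)))): α-rule — add ((((u \lor \lnot q) \to u) \to \lnot p) \to u), \lnot (((((u \lor \lnot q) \to u) \to \lnot p) \to u) \lor ((\lnot u \to \lnot s) \to (t \land \lnot s))).
\lnot (((((u \lor \lnot q) \to u) \to \lnot p) \to u) \lor ((\lnot u \to \lnot s) \to (t \land \lnot s))): α-rule — add \lnot ((((u \lor \lnot q) \to u) \to \lnot p) \to u), \lnot ((\lnot u \to \lnot s) \to (t \land \lnot s)).
\lnot ((((u \lor \lnot q) \to u) \to \lnot p) \to u): α-rule — add (((u \lor \lnot q) \to u) \to \lnot p), \lnot u.
\lnot ((\lnot u \to \lnot s) \to (t \land \lnot s)): α-rule — add (\lnot u \to \lnot s), \lnot (t \land \lnot s).
((((u \lor \lnot q) \to u) \to \lnot p) \to u): β-rule — branch into \lnot (((u \lor \lnot q) \to u) \to \lnot p)  //  u.
  branch 1 (add \lnot (((u \lor \lnot q) \to u) \to \lnot p)):
    \lnot (((u \lor \lnot q) \to u) \to \lnot p): α-rule — add ((u \lor \lnot q) \to u), \lnot \lnot p.
    (((u \lor \lnot q) \to u) \to \lnot p): β-rule — branch into \lnot ((u \lor \lnot q) \to u)  //  \lnot p.
      branch 1.1 (add \lnot ((u \lor \lnot q) \to u)):
        \lnot ((u \lor \lnot q) \to u): α-rule — add (u \lor \lnot q), \lnot u.
        (\lnot u \to \lnot s): β-rule — branch into \lnot \lnot u  //  \lnot s.
          branch 1.1.1 (add \lnot \lnot u):
            × closes — contains both u and \lnot u.
          branch 1.1.2 (add \lnot s):
            \lnot (t \land \lnot s): β-rule — branch into \lnot t  //  \lnot \lnot s.
              branch 1.1.2.1 (add \lnot t):
                ((u \lor \lnot q) \to u): β-rule — branch into \lnot (u \lor \lnot q)  //  u.
                  branch 1.1.2.1.1 (add \lnot (u \lor \lnot q)):
                    \lnot (u \lor \lnot q): α-rule — add \lnot u, \lnot \lnot q.
                    (u \lor \lnot q): β-rule — branch into u  //  \lnot q.
                      branch 1.1.2.1.1.1 (add u):
                        × closes — contains both u and \lnot u.
                      branch 1.1.2.1.1.2 (add \lnot q):
                        × closes — contains both q and \lnot q.
                  branch 1.1.2.1.2 (add u):
                    × closes — contains both u and \lnot u.
              branch 1.1.2.2 (add \lnot \lnot s):
                × closes — contains both s and \lnot s.
      branch 1.2 (add \lnot p):
        × closes — contains both p and \lnot p.
  branch 2 (add u):
    × closes — contains both u and \lnot u.
All 7 branches close.
Every branch closed; the formula is unsatisfiable.

Unsatisfiable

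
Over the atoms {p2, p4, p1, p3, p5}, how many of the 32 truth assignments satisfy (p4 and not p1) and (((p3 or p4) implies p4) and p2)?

4

Initial set: {((p4 and not p1) and (((p3 or p4) implies p4) and p2))}.
((p4 and not p1) and (((p3 or p4) implies p4) and p2)): α-rule — add (p4 and not p1), (((p3 or p4) implies p4) and p2).
(p4 and not p1): α-rule — add p4, not p1.
(((p3 or p4) implies p4) and p2): α-rule — add ((p3 or p4) implies p4), p2.
((p3 or p4) implies p4): β-rule — branch into not (p3 or p4)  //  p4.
  branch 1 (add not (p3 or p4)):
    not (p3 or p4): α-rule — add not p3, not p4.
    × closes — contains both p4 and not p4.
  branch 2 (add p4):
    ○ open, literals {p1=0, p2=1, p4=1}.
1 branch closed, 1 open.
Each open branch fixes some atoms; the unmentioned ones are free. Counting distinct full assignments: branch {p1=0, p2=1, p4=1} (p3, p5) contributes 4 new. Total: 4.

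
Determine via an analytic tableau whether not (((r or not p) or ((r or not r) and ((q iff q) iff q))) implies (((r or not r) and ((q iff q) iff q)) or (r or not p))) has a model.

Initial set: {not (((r or not p) or ((r or not r) and ((q iff q) iff q))) implies (((r or not r) and ((q iff q) iff q)) or (r or not p)))}.
not (((r or not p) or ((r or not r) and ((q iff q) iff q))) implies (((r or not r) and ((q iff q) iff q)) or (r or not p))): α-rule — add ((r or not p) or ((r or not r) and ((q iff q) iff q))), not (((r or not r) and ((q iff q) iff q)) or (r or not p)).
not (((r or not r) and ((q iff q) iff q)) or (r or not p)): α-rule — add not ((r or not r) and ((q iff q) iff q)), not (r or not p).
not (r or not p): α-rule — add not r, not not p.
((r or not p) or ((r or not r) and ((q iff q) iff q))): β-rule — branch into (r or not p)  //  ((r or not r) and ((q iff q) iff q)).
  branch 1 (add (r or not p)):
    not ((r or not r) and ((q iff q) iff q)): β-rule — branch into not (r or not r)  //  not ((q iff q) iff q).
      branch 1.1 (add not (r or not r)):
        not (r or not r): α-rule — add not r, not not r.
        × closes — contains both r and not r.
      branch 1.2 (add not ((q iff q) iff q)):
        (r or not p): β-rule — branch into r  //  not p.
          branch 1.2.1 (add r):
            × closes — contains both r and not r.
          branch 1.2.2 (add not p):
            × closes — contains both p and not p.
  branch 2 (add ((r or not r) and ((q iff q) iff q))):
    ((r or not r) and ((q iff q) iff q)): α-rule — add (r or not r), ((q iff q) iff q).
    not ((r or not r) and ((q iff q) iff q)): β-rule — branch into not (r or not r)  //  not ((q iff q) iff q).
      branch 2.1 (add not (r or not r)):
        not (r or not r): α-rule — add not r, not not r.
        × closes — contains both r and not r.
      branch 2.2 (add not ((q iff q) iff q)):
        (r or not r): β-rule — branch into r  //  not r.
          branch 2.2.1 (add r):
            × closes — contains both r and not r.
          branch 2.2.2 (add not r):
            ((q iff q) iff q): β-rule — branch into (q iff q), q  //  not (q iff q), not q.
              branch 2.2.2.1 (add (q iff q), q):
                not ((q iff q) iff q): β-rule — branch into (q iff q), not q  //  not (q iff q), q.
                  branch 2.2.2.1.1 (add (q iff q), not q):
                    × closes — contains both q and not q.
                  branch 2.2.2.1.2 (add not (q iff q), q):
                    (q iff q): β-rule — branch into q, q  //  not q, not q.
                      branch 2.2.2.1.2.1 (add q, q):
                        not (q iff q): β-rule — branch into q, not q  //  not q, q.
                          branch 2.2.2.1.2.1.1 (add q, not q):
                            × closes — contains both q and not q.
                          branch 2.2.2.1.2.1.2 (add not q, q):
                            × closes — contains both q and not q.
                      branch 2.2.2.1.2.2 (add not q, not q):
                        × closes — contains both q and not q.
              branch 2.2.2.2 (add not (q iff q), not q):
                not ((q iff q) iff q): β-rule — branch into (q iff q), not q  //  not (q iff q), q.
                  branch 2.2.2.2.1 (add (q iff q), not q):
                    not (q iff q): β-rule — branch into q, not q  //  not q, q.
                      branch 2.2.2.2.1.1 (add q, not q):
                        × closes — contains both q and not q.
                      branch 2.2.2.2.1.2 (add not q, q):
                        × closes — contains both q and not q.
                  branch 2.2.2.2.2 (add not (q iff q), q):
                    × closes — contains both q and not q.
All 12 branches close.
Every branch closed; the formula is unsatisfiable.

Unsatisfiable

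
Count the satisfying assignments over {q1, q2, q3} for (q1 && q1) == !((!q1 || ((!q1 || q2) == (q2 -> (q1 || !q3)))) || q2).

6

Initial set: {((q1 && q1) == !((!q1 || ((!q1 || q2) == (q2 -> (q1 || !q3)))) || q2))}.
((q1 && q1) == !((!q1 || ((!q1 || q2) == (q2 -> (q1 || !q3)))) || q2)): β-rule — branch into (q1 && q1), !((!q1 || ((!q1 || q2) == (q2 -> (q1 || !q3)))) || q2)  //  !(q1 && q1), !!((!q1 || ((!q1 || q2) == (q2 -> (q1 || !q3)))) || q2).
  branch 1 (add (q1 && q1), !((!q1 || ((!q1 || q2) == (q2 -> (q1 || !q3)))) || q2)):
    (q1 && q1): α-rule — add q1, q1.
    !((!q1 || ((!q1 || q2) == (q2 -> (q1 || !q3)))) || q2): α-rule — add !(!q1 || ((!q1 || q2) == (q2 -> (q1 || !q3)))), !q2.
    !(!q1 || ((!q1 || q2) == (q2 -> (q1 || !q3)))): α-rule — add !!q1, !((!q1 || q2) == (q2 -> (q1 || !q3))).
    !((!q1 || q2) == (q2 -> (q1 || !q3))): β-rule — branch into (!q1 || q2), !(q2 -> (q1 || !q3))  //  !(!q1 || q2), (q2 -> (q1 || !q3)).
      branch 1.1 (add (!q1 || q2), !(q2 -> (q1 || !q3))):
        !(q2 -> (q1 || !q3)): α-rule — add q2, !(q1 || !q3).
        × closes — contains both q2 and !q2.
      branch 1.2 (add !(!q1 || q2), (q2 -> (q1 || !q3))):
        !(!q1 || q2): α-rule — add !!q1, !q2.
        (q2 -> (q1 || !q3)): β-rule — branch into !q2  //  (q1 || !q3).
          branch 1.2.1 (add !q2):
            ○ open, literals {q1=true, q2=false}.
          branch 1.2.2 (add (q1 || !q3)):
            (q1 || !q3): β-rule — branch into q1  //  !q3.
              branch 1.2.2.1 (add q1):
                ○ open, literals {q1=true, q2=false}.
              branch 1.2.2.2 (add !q3):
                ○ open, literals {q1=true, q2=false, q3=false}.
  branch 2 (add !(q1 && q1), !!((!q1 || ((!q1 || q2) == (q2 -> (q1 || !q3)))) || q2)):
    !(q1 && q1): β-rule — branch into !q1  //  !q1.
      branch 2.1 (add !q1):
        !!((!q1 || ((!q1 || q2) == (q2 -> (q1 || !q3)))) || q2): β-rule — branch into (!q1 || ((!q1 || q2) == (q2 -> (q1 || !q3))))  //  q2.
          branch 2.1.1 (add (!q1 || ((!q1 || q2) == (q2 -> (q1 || !q3))))):
            (!q1 || ((!q1 || q2) == (q2 -> (q1 || !q3)))): β-rule — branch into !q1  //  ((!q1 || q2) == (q2 -> (q1 || !q3))).
              branch 2.1.1.1 (add !q1):
                ○ open, literals {q1=false}.
              branch 2.1.1.2 (add ((!q1 || q2) == (q2 -> (q1 || !q3)))):
                ((!q1 || q2) == (q2 -> (q1 || !q3))): β-rule — branch into (!q1 || q2), (q2 -> (q1 || !q3))  //  !(!q1 || q2), !(q2 -> (q1 || !q3)).
                  branch 2.1.1.2.1 (add (!q1 || q2), (q2 -> (q1 || !q3))):
                    (!q1 || q2): β-rule — branch into !q1  //  q2.
                      branch 2.1.1.2.1.1 (add !q1):
                        (q2 -> (q1 || !q3)): β-rule — branch into !q2  //  (q1 || !q3).
                          branch 2.1.1.2.1.1.1 (add !q2):
                            ○ open, literals {q1=false, q2=false}.
                          branch 2.1.1.2.1.1.2 (add (q1 || !q3)):
                            (q1 || !q3): β-rule — branch into q1  //  !q3.
                              branch 2.1.1.2.1.1.2.1 (add q1):
                                × closes — contains both q1 and !q1.
                              branch 2.1.1.2.1.1.2.2 (add !q3):
                                ○ open, literals {q1=false, q3=false}.
                      branch 2.1.1.2.1.2 (add q2):
                        (q2 -> (q1 || !q3)): β-rule — branch into !q2  //  (q1 || !q3).
                          branch 2.1.1.2.1.2.1 (add !q2):
                            × closes — contains both q2 and !q2.
                          branch 2.1.1.2.1.2.2 (add (q1 || !q3)):
                            (q1 || !q3): β-rule — branch into q1  //  !q3.
                              branch 2.1.1.2.1.2.2.1 (add q1):
                                × closes — contains both q1 and !q1.
                              branch 2.1.1.2.1.2.2.2 (add !q3):
                                ○ open, literals {q1=false, q2=true, q3=false}.
                  branch 2.1.1.2.2 (add !(!q1 || q2), !(q2 -> (q1 || !q3))):
                    !(!q1 || q2): α-rule — add !!q1, !q2.
                    × closes — contains both q1 and !q1.
          branch 2.1.2 (add q2):
            ○ open, literals {q1=false, q2=true}.
      branch 2.2 (add !q1):
        !!((!q1 || ((!q1 || q2) == (q2 -> (q1 || !q3)))) || q2): β-rule — branch into (!q1 || ((!q1 || q2) == (q2 -> (q1 || !q3))))  //  q2.
          branch 2.2.1 (add (!q1 || ((!q1 || q2) == (q2 -> (q1 || !q3))))):
            (!q1 || ((!q1 || q2) == (q2 -> (q1 || !q3)))): β-rule — branch into !q1  //  ((!q1 || q2) == (q2 -> (q1 || !q3))).
              branch 2.2.1.1 (add !q1):
                ○ open, literals {q1=false}.
              branch 2.2.1.2 (add ((!q1 || q2) == (q2 -> (q1 || !q3)))):
                ((!q1 || q2) == (q2 -> (q1 || !q3))): β-rule — branch into (!q1 || q2), (q2 -> (q1 || !q3))  //  !(!q1 || q2), !(q2 -> (q1 || !q3)).
                  branch 2.2.1.2.1 (add (!q1 || q2), (q2 -> (q1 || !q3))):
                    (!q1 || q2): β-rule — branch into !q1  //  q2.
                      branch 2.2.1.2.1.1 (add !q1):
                        (q2 -> (q1 || !q3)): β-rule — branch into !q2  //  (q1 || !q3).
                          branch 2.2.1.2.1.1.1 (add !q2):
                            ○ open, literals {q1=false, q2=false}.
                          branch 2.2.1.2.1.1.2 (add (q1 || !q3)):
                            (q1 || !q3): β-rule — branch into q1  //  !q3.
                              branch 2.2.1.2.1.1.2.1 (add q1):
                                × closes — contains both q1 and !q1.
                              branch 2.2.1.2.1.1.2.2 (add !q3):
                                ○ open, literals {q1=false, q3=false}.
                      branch 2.2.1.2.1.2 (add q2):
                        (q2 -> (q1 || !q3)): β-rule — branch into !q2  //  (q1 || !q3).
                          branch 2.2.1.2.1.2.1 (add !q2):
                            × closes — contains both q2 and !q2.
                          branch 2.2.1.2.1.2.2 (add (q1 || !q3)):
                            (q1 || !q3): β-rule — branch into q1  //  !q3.
                              branch 2.2.1.2.1.2.2.1 (add q1):
                                × closes — contains both q1 and !q1.
                              branch 2.2.1.2.1.2.2.2 (add !q3):
                                ○ open, literals {q1=false, q2=true, q3=false}.
                  branch 2.2.1.2.2 (add !(!q1 || q2), !(q2 -> (q1 || !q3))):
                    !(!q1 || q2): α-rule — add !!q1, !q2.
                    × closes — contains both q1 and !q1.
          branch 2.2.2 (add q2):
            ○ open, literals {q1=false, q2=true}.
9 branches closed, 13 open.
Each open branch fixes some atoms; the unmentioned ones are free. Counting distinct full assignments: branch {q1=true, q2=false} (q3) contributes 2 new; branch {q1=true, q2=false} (q3) contributes 0 new; branch {q1=true, q2=false, q3=false} (none free) contributes 0 new; branch {q1=false} (q2, q3) contributes 4 new; branch {q1=false, q2=false} (q3) contributes 0 new; branch {q1=false, q3=false} (q2) contributes 0 new; branch {q1=false, q2=true, q3=false} (none free) contributes 0 new; branch {q1=false, q2=true} (q3) contributes 0 new; branch {q1=false} (q2, q3) contributes 0 new; branch {q1=false, q2=false} (q3) contributes 0 new; branch {q1=false, q3=false} (q2) contributes 0 new; branch {q1=false, q2=true, q3=false} (none free) contributes 0 new; branch {q1=false, q2=true} (q3) contributes 0 new. Total: 6.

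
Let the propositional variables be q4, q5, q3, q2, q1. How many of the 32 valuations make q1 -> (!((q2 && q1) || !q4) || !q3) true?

Initial set: {T (q1 -> (!((q2 && q1) || !q4) || !q3))}.
T (q1 -> (!((q2 && q1) || !q4) || !q3)): β-rule — branch into F q1  //  T (!((q2 && q1) || !q4) || !q3).
  branch 1 (add F q1):
    ○ open, literals {q1=false}.
  branch 2 (add T (!((q2 && q1) || !q4) || !q3)):
    T (!((q2 && q1) || !q4) || !q3): β-rule — branch into T !((q2 && q1) || !q4)  //  T !q3.
      branch 2.1 (add T !((q2 && q1) || !q4)):
        T !((q2 && q1) || !q4): α-rule — add F (q2 && q1), F !q4.
        F (q2 && q1): β-rule — branch into F q2  //  F q1.
          branch 2.1.1 (add F q2):
            ○ open, literals {q2=false, q4=true}.
          branch 2.1.2 (add F q1):
            ○ open, literals {q1=false, q4=true}.
      branch 2.2 (add T !q3):
        ○ open, literals {q3=false}.
0 branches closed, 4 open.
Each open branch fixes some atoms; the unmentioned ones are free. Counting distinct full assignments: branch {q1=false} (q4, q5, q3, q2) contributes 16 new; branch {q2=false, q4=true} (q5, q3, q1) contributes 4 new; branch {q1=false, q4=true} (q5, q3, q2) contributes 0 new; branch {q3=false} (q4, q5, q2, q1) contributes 6 new. Total: 26.

26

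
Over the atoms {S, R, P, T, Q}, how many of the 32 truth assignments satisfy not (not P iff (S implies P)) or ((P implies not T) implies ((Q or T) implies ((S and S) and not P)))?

Initial set: {(not (not P iff (S implies P)) or ((P implies not T) implies ((Q or T) implies ((S and S) and not P))))}.
(not (not P iff (S implies P)) or ((P implies not T) implies ((Q or T) implies ((S and S) and not P)))): β-rule — branch into not (not P iff (S implies P))  //  ((P implies not T) implies ((Q or T) implies ((S and S) and not P))).
  branch 1 (add not (not P iff (S implies P))):
    not (not P iff (S implies P)): β-rule — branch into not P, not (S implies P)  //  not not P, (S implies P).
      branch 1.1 (add not P, not (S implies P)):
        not (S implies P): α-rule — add S, not P.
        ○ open, literals {P=false, S=true}.
      branch 1.2 (add not not P, (S implies P)):
        (S implies P): β-rule — branch into not S  //  P.
          branch 1.2.1 (add not S):
            ○ open, literals {P=true, S=false}.
          branch 1.2.2 (add P):
            ○ open, literals {P=true}.
  branch 2 (add ((P implies not T) implies ((Q or T) implies ((S and S) and not P)))):
    ((P implies not T) implies ((Q or T) implies ((S and S) and not P))): β-rule — branch into not (P implies not T)  //  ((Q or T) implies ((S and S) and not P)).
      branch 2.1 (add not (P implies not T)):
        not (P implies not T): α-rule — add P, not not T.
        ○ open, literals {P=true, T=true}.
      branch 2.2 (add ((Q or T) implies ((S and S) and not P))):
        ((Q or T) implies ((S and S) and not P)): β-rule — branch into not (Q or T)  //  ((S and S) and not P).
          branch 2.2.1 (add not (Q or T)):
            not (Q or T): α-rule — add not Q, not T.
            ○ open, literals {Q=false, T=false}.
          branch 2.2.2 (add ((S and S) and not P)):
            ((S and S) and not P): α-rule — add (S and S), not P.
            (S and S): α-rule — add S, S.
            ○ open, literals {P=false, S=true}.
0 branches closed, 6 open.
Each open branch fixes some atoms; the unmentioned ones are free. Counting distinct full assignments: branch {P=false, S=true} (R, T, Q) contributes 8 new; branch {P=true, S=false} (R, T, Q) contributes 8 new; branch {P=true} (S, R, T, Q) contributes 8 new; branch {P=true, T=true} (S, R, Q) contributes 0 new; branch {Q=false, T=false} (S, R, P) contributes 2 new; branch {P=false, S=true} (R, T, Q) contributes 0 new. Total: 26.

26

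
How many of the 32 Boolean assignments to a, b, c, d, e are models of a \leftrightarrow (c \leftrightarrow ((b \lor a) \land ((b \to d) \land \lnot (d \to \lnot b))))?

Initial set: {(a \leftrightarrow (c \leftrightarrow ((b \lor a) \land ((b \to d) \land \lnot (d \to \lnot b)))))}.
(a \leftrightarrow (c \leftrightarrow ((b \lor a) \land ((b \to d) \land \lnot (d \to \lnot b))))): β-rule — branch into a, (c \leftrightarrow ((b \lor a) \land ((b \to d) \land \lnot (d \to \lnot b))))  //  \lnot a, \lnot (c \leftrightarrow ((b \lor a) \land ((b \to d) \land \lnot (d \to \lnot b)))).
  branch 1 (add a, (c \leftrightarrow ((b \lor a) \land ((b \to d) \land \lnot (d \to \lnot b))))):
    (c \leftrightarrow ((b \lor a) \land ((b \to d) \land \lnot (d \to \lnot b)))): β-rule — branch into c, ((b \lor a) \land ((b \to d) \land \lnot (d \to \lnot b)))  //  \lnot c, \lnot ((b \lor a) \land ((b \to d) \land \lnot (d \to \lnot b))).
      branch 1.1 (add c, ((b \lor a) \land ((b \to d) \land \lnot (d \to \lnot b)))):
        ((b \lor a) \land ((b \to d) \land \lnot (d \to \lnot b))): α-rule — add (b \lor a), ((b \to d) \land \lnot (d \to \lnot b)).
        ((b \to d) \land \lnot (d \to \lnot b)): α-rule — add (b \to d), \lnot (d \to \lnot b).
        \lnot (d \to \lnot b): α-rule — add d, \lnot \lnot b.
        (b \lor a): β-rule — branch into b  //  a.
          branch 1.1.1 (add b):
            (b \to d): β-rule — branch into \lnot b  //  d.
              branch 1.1.1.1 (add \lnot b):
                × closes — contains both b and \lnot b.
              branch 1.1.1.2 (add d):
                ○ open, literals {a=T, b=T, c=T, d=T}.
          branch 1.1.2 (add a):
            (b \to d): β-rule — branch into \lnot b  //  d.
              branch 1.1.2.1 (add \lnot b):
                × closes — contains both b and \lnot b.
              branch 1.1.2.2 (add d):
                ○ open, literals {a=T, b=T, c=T, d=T}.
      branch 1.2 (add \lnot c, \lnot ((b \lor a) \land ((b \to d) \land \lnot (d \to \lnot b)))):
        \lnot ((b \lor a) \land ((b \to d) \land \lnot (d \to \lnot b))): β-rule — branch into \lnot (b \lor a)  //  \lnot ((b \to d) \land \lnot (d \to \lnot b)).
          branch 1.2.1 (add \lnot (b \lor a)):
            \lnot (b \lor a): α-rule — add \lnot b, \lnot a.
            × closes — contains both a and \lnot a.
          branch 1.2.2 (add \lnot ((b \to d) \land \lnot (d \to \lnot b))):
            \lnot ((b \to d) \land \lnot (d \to \lnot b)): β-rule — branch into \lnot (b \to d)  //  \lnot \lnot (d \to \lnot b).
              branch 1.2.2.1 (add \lnot (b \to d)):
                \lnot (b \to d): α-rule — add b, \lnot d.
                ○ open, literals {a=T, b=T, c=F, d=F}.
              branch 1.2.2.2 (add \lnot \lnot (d \to \lnot b)):
                \lnot \lnot (d \to \lnot b): β-rule — branch into \lnot d  //  \lnot b.
                  branch 1.2.2.2.1 (add \lnot d):
                    ○ open, literals {a=T, c=F, d=F}.
                  branch 1.2.2.2.2 (add \lnot b):
                    ○ open, literals {a=T, b=F, c=F}.
  branch 2 (add \lnot a, \lnot (c \leftrightarrow ((b \lor a) \land ((b \to d) \land \lnot (d \to \lnot b))))):
    \lnot (c \leftrightarrow ((b \lor a) \land ((b \to d) \land \lnot (d \to \lnot b)))): β-rule — branch into c, \lnot ((b \lor a) \land ((b \to d) \land \lnot (d \to \lnot b)))  //  \lnot c, ((b \lor a) \land ((b \to d) \land \lnot (d \to \lnot b))).
      branch 2.1 (add c, \lnot ((b \lor a) \land ((b \to d) \land \lnot (d \to \lnot b)))):
        \lnot ((b \lor a) \land ((b \to d) \land \lnot (d \to \lnot b))): β-rule — branch into \lnot (b \lor a)  //  \lnot ((b \to d) \land \lnot (d \to \lnot b)).
          branch 2.1.1 (add \lnot (b \lor a)):
            \lnot (b \lor a): α-rule — add \lnot b, \lnot a.
            ○ open, literals {a=F, b=F, c=T}.
          branch 2.1.2 (add \lnot ((b \to d) \land \lnot (d \to \lnot b))):
            \lnot ((b \to d) \land \lnot (d \to \lnot b)): β-rule — branch into \lnot (b \to d)  //  \lnot \lnot (d \to \lnot b).
              branch 2.1.2.1 (add \lnot (b \to d)):
                \lnot (b \to d): α-rule — add b, \lnot d.
                ○ open, literals {a=F, b=T, c=T, d=F}.
              branch 2.1.2.2 (add \lnot \lnot (d \to \lnot b)):
                \lnot \lnot (d \to \lnot b): β-rule — branch into \lnot d  //  \lnot b.
                  branch 2.1.2.2.1 (add \lnot d):
                    ○ open, literals {a=F, c=T, d=F}.
                  branch 2.1.2.2.2 (add \lnot b):
                    ○ open, literals {a=F, b=F, c=T}.
      branch 2.2 (add \lnot c, ((b \lor a) \land ((b \to d) \land \lnot (d \to \lnot b)))):
        ((b \lor a) \land ((b \to d) \land \lnot (d \to \lnot b))): α-rule — add (b \lor a), ((b \to d) \land \lnot (d \to \lnot b)).
        ((b \to d) \land \lnot (d \to \lnot b)): α-rule — add (b \to d), \lnot (d \to \lnot b).
        \lnot (d \to \lnot b): α-rule — add d, \lnot \lnot b.
        (b \lor a): β-rule — branch into b  //  a.
          branch 2.2.1 (add b):
            (b \to d): β-rule — branch into \lnot b  //  d.
              branch 2.2.1.1 (add \lnot b):
                × closes — contains both b and \lnot b.
              branch 2.2.1.2 (add d):
                ○ open, literals {a=F, b=T, c=F, d=T}.
          branch 2.2.2 (add a):
            × closes — contains both a and \lnot a.
5 branches closed, 10 open.
Each open branch fixes some atoms; the unmentioned ones are free. Counting distinct full assignments: branch {a=T, b=T, c=T, d=T} (e) contributes 2 new; branch {a=T, b=T, c=T, d=T} (e) contributes 0 new; branch {a=T, b=T, c=F, d=F} (e) contributes 2 new; branch {a=T, c=F, d=F} (b, e) contributes 2 new; branch {a=T, b=F, c=F} (d, e) contributes 2 new; branch {a=F, b=F, c=T} (d, e) contributes 4 new; branch {a=F, b=T, c=T, d=F} (e) contributes 2 new; branch {a=F, c=T, d=F} (b, e) contributes 0 new; branch {a=F, b=F, c=T} (d, e) contributes 0 new; branch {a=F, b=T, c=F, d=T} (e) contributes 2 new. Total: 16.

16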